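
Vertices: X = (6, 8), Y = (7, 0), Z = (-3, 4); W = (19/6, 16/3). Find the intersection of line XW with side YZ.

Barycentric coordinates of W with respect to XYZ: (1/2, 1/6, 1/3).
On side YZ the X-coordinate is zero; dropping W's X-weight 1/2 and renormalizing the remaining 1/6 : 1/3 gives weights 1/3, 2/3 on Y, Z.
V = (1/3)·(7, 0) + (2/3)·(-3, 4) = (1/3, 8/3).

(1/3, 8/3)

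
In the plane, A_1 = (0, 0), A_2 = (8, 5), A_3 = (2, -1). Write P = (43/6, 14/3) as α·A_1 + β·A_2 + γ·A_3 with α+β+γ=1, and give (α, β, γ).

Signed area of the reference triangle: [A_1A_2A_3] = ½·(0·(5−(-1)) + 8·(-1−0) + 2·(0−5)) = ½·(0 − 8 − 10) = -9.
[PA_2A_3] = ½·((43/6)·(5−(-1)) + 8·(-1−(14/3)) + 2·(14/3−5)) = ½·(43 − 136/3 − 2/3) = -3/2, so the A_1-coordinate is (-3/2)/(-9) = 1/6.
[A_1PA_3] = ½·(0·(14/3−(-1)) + (43/6)·(-1−0) + 2·(0−(14/3))) = ½·(0 − 43/6 − 28/3) = -33/4, so the A_2-coordinate is 11/12.
[A_1A_2P] = ½·(0·(5−(14/3)) + 8·(14/3−0) + (43/6)·(0−5)) = ½·(0 + 112/3 − 215/6) = 3/4, so the A_3-coordinate is -1/12.
Check: 1/6 + 11/12 − 1/12 = 1.

(1/6, 11/12, -1/12)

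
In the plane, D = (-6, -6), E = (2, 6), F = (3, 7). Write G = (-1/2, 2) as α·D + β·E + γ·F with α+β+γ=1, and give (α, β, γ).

(3/8, 1/8, 1/2)

Signed area of the reference triangle: [DEF] = ½·((-6)·(6−7) + 2·(7−(-6)) + 3·(-6−6)) = ½·(6 + 26 − 36) = -2.
[GEF] = ½·((-1/2)·(6−7) + 2·(7−2) + 3·(2−6)) = ½·(1/2 + 10 − 12) = -3/4, so the D-coordinate is (-3/4)/(-2) = 3/8.
[DGF] = ½·((-6)·(2−7) + (-1/2)·(7−(-6)) + 3·(-6−2)) = ½·(30 − 13/2 − 24) = -1/4, so the E-coordinate is 1/8.
[DEG] = ½·((-6)·(6−2) + 2·(2−(-6)) + (-1/2)·(-6−6)) = ½·(-24 + 16 + 6) = -1, so the F-coordinate is 1/2.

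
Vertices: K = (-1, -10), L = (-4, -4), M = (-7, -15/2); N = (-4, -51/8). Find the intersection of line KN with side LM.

Barycentric coordinates of N with respect to KLM: (1/4, 1/2, 1/4).
On side LM the K-coordinate is zero; dropping N's K-weight 1/4 and renormalizing the remaining 1/2 : 1/4 gives weights 2/3, 1/3 on L, M.
J = (2/3)·(-4, -4) + (1/3)·(-7, -15/2) = (-5, -31/6).

(-5, -31/6)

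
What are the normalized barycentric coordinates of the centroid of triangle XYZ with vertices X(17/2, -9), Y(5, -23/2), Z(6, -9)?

The centroid is the average of the vertices, so each weight is 1/3.

(1/3, 1/3, 1/3)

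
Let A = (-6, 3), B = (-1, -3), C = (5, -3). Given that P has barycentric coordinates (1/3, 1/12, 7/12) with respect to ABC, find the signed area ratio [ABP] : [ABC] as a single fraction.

7/12

The signed ratio [ABP]/[ABC] equals the barycentric coordinate of P at vertex C, which is 7/12.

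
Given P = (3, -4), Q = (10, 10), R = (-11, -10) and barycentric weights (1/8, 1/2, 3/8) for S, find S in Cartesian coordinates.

S = (1/8)·P + (1/2)·Q + (3/8)·R.
x-coordinate: (1/8)·3 + (1/2)·10 + (3/8)·(-11) = 5/4.
y-coordinate: (1/8)·(-4) + (1/2)·10 + (3/8)·(-10) = 3/4.

(5/4, 3/4)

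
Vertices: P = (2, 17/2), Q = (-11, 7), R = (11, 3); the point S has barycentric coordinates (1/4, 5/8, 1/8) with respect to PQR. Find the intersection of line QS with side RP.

(5, 20/3)

Line QS meets RP where the Q-coordinate vanishes; zeroing S's Q-weight and renormalizing leaves R, P-weights 1/8 : 1/4 → (1/3, 2/3).
So T = (1/3)·R + (2/3)·P = (5, 20/3).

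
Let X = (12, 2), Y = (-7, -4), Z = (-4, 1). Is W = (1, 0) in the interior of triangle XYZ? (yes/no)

Barycentric coordinates of W: (4/11, 3/11, 4/11).
The three coordinates are positive, positive, positive; a point is interior exactly when all three are positive.

yes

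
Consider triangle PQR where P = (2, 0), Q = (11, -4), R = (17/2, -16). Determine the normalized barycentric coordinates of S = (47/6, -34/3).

(1/6, 1/6, 2/3)

Signed area of the reference triangle: [PQR] = ½·(2·(-4−(-16)) + 11·(-16−0) + (17/2)·(0−(-4))) = ½·(24 − 176 + 34) = -59.
[SQR] = ½·((47/6)·(-4−(-16)) + 11·(-16−(-34/3)) + (17/2)·(-34/3−(-4))) = ½·(94 − 154/3 − 187/3) = -59/6, so the P-coordinate is (-59/6)/(-59) = 1/6.
[PSR] = ½·(2·(-34/3−(-16)) + (47/6)·(-16−0) + (17/2)·(0−(-34/3))) = ½·(28/3 − 376/3 + 289/3) = -59/6, so the Q-coordinate is 1/6.
[PQS] = ½·(2·(-4−(-34/3)) + 11·(-34/3−0) + (47/6)·(0−(-4))) = ½·(44/3 − 374/3 + 94/3) = -118/3, so the R-coordinate is 2/3.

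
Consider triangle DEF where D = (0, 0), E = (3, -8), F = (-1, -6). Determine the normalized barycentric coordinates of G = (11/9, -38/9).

(4/9, 4/9, 1/9)

Signed area of the reference triangle: [DEF] = ½·(0·(-8−(-6)) + 3·(-6−0) + (-1)·(0−(-8))) = ½·(0 − 18 − 8) = -13.
[GEF] = ½·((11/9)·(-8−(-6)) + 3·(-6−(-38/9)) + (-1)·(-38/9−(-8))) = ½·(-22/9 − 16/3 − 34/9) = -52/9, so the D-coordinate is (-52/9)/(-13) = 4/9.
[DGF] = ½·(0·(-38/9−(-6)) + (11/9)·(-6−0) + (-1)·(0−(-38/9))) = ½·(0 − 22/3 − 38/9) = -52/9, so the E-coordinate is 4/9.
[DEG] = ½·(0·(-8−(-38/9)) + 3·(-38/9−0) + (11/9)·(0−(-8))) = ½·(0 − 38/3 + 88/9) = -13/9, so the F-coordinate is 1/9.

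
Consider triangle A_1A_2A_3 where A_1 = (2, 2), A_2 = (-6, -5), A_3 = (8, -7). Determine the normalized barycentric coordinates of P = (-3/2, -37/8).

Signed area of the reference triangle: [A_1A_2A_3] = ½·(2·(-5−(-7)) + (-6)·(-7−2) + 8·(2−(-5))) = ½·(4 + 54 + 56) = 57.
[PA_2A_3] = ½·((-3/2)·(-5−(-7)) + (-6)·(-7−(-37/8)) + 8·(-37/8−(-5))) = ½·(-3 + 57/4 + 3) = 57/8, so the A_1-coordinate is (57/8)/57 = 1/8.
[A_1PA_3] = ½·(2·(-37/8−(-7)) + (-3/2)·(-7−2) + 8·(2−(-37/8))) = ½·(19/4 + 27/2 + 53) = 285/8, so the A_2-coordinate is 5/8.
[A_1A_2P] = ½·(2·(-5−(-37/8)) + (-6)·(-37/8−2) + (-3/2)·(2−(-5))) = ½·(-3/4 + 159/4 − 21/2) = 57/4, so the A_3-coordinate is 1/4.

(1/8, 5/8, 1/4)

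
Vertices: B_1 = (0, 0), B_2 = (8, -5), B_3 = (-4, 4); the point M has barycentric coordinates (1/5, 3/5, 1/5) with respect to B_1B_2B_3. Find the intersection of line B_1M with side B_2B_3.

Line B_1M meets B_2B_3 where the B_1-coordinate vanishes; zeroing M's B_1-weight and renormalizing leaves B_2, B_3-weights 3/5 : 1/5 → (3/4, 1/4).
So N = (3/4)·B_2 + (1/4)·B_3 = (5, -11/4).

(5, -11/4)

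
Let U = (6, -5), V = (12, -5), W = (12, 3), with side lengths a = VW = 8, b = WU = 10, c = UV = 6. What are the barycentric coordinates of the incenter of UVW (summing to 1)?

(1/3, 5/12, 1/4)

The incenter has barycentric coordinates proportional to the opposite side lengths: (8 : 10 : 6).
Normalizing by 8+10+6 = 24 gives (1/3, 5/12, 1/4).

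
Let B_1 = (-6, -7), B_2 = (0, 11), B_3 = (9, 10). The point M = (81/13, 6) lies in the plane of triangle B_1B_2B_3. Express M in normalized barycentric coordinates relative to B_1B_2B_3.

(3/13, -1/13, 11/13)

Signed area of the reference triangle: [B_1B_2B_3] = ½·((-6)·(11−10) + 0·(10−(-7)) + 9·(-7−11)) = ½·(-6 + 0 − 162) = -84.
[MB_2B_3] = ½·((81/13)·(11−10) + 0·(10−6) + 9·(6−11)) = ½·(81/13 + 0 − 45) = -252/13, so the B_1-coordinate is (-252/13)/(-84) = 3/13.
[B_1MB_3] = ½·((-6)·(6−10) + (81/13)·(10−(-7)) + 9·(-7−6)) = ½·(24 + 1377/13 − 117) = 84/13, so the B_2-coordinate is -1/13.
[B_1B_2M] = ½·((-6)·(11−6) + 0·(6−(-7)) + (81/13)·(-7−11)) = ½·(-30 + 0 − 1458/13) = -924/13, so the B_3-coordinate is 11/13.
Check: 3/13 − 1/13 + 11/13 = 1.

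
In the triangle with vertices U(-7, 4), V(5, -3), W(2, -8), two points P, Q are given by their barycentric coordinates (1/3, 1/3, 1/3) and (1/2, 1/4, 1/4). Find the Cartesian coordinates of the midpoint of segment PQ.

Barycentric coordinates of the midpoint are the average: (5/12, 7/24, 7/24).
Converting: (5/12)·U + (7/24)·V + (7/24)·W = (-7/8, -37/24).

(-7/8, -37/24)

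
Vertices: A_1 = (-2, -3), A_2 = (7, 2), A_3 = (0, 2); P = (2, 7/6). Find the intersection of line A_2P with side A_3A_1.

(-1/2, 3/4)

Barycentric coordinates of P with respect to A_1A_2A_3: (1/6, 1/3, 1/2).
On side A_3A_1 the A_2-coordinate is zero; dropping P's A_2-weight 1/3 and renormalizing the remaining 1/2 : 1/6 gives weights 3/4, 1/4 on A_3, A_1.
Q = (3/4)·(0, 2) + (1/4)·(-2, -3) = (-1/2, 3/4).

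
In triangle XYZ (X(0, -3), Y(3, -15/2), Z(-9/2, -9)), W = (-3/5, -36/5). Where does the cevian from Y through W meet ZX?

Barycentric coordinates of W with respect to XYZ: (1/5, 2/5, 2/5).
On side ZX the Y-coordinate is zero; dropping W's Y-weight 2/5 and renormalizing the remaining 2/5 : 1/5 gives weights 2/3, 1/3 on Z, X.
V = (2/3)·(-9/2, -9) + (1/3)·(0, -3) = (-3, -7).

(-3, -7)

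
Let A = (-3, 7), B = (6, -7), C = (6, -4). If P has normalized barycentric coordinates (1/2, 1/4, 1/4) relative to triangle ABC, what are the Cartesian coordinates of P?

P = (1/2)·A + (1/4)·B + (1/4)·C.
x-coordinate: (1/2)·(-3) + (1/4)·6 + (1/4)·6 = 3/2.
y-coordinate: (1/2)·7 + (1/4)·(-7) + (1/4)·(-4) = 3/4.

(3/2, 3/4)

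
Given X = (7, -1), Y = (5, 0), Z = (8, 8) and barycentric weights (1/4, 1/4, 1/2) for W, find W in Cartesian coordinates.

W = (1/4)·X + (1/4)·Y + (1/2)·Z.
x-coordinate: (1/4)·7 + (1/4)·5 + (1/2)·8 = 7.
y-coordinate: (1/4)·(-1) + (1/4)·0 + (1/2)·8 = 15/4.

(7, 15/4)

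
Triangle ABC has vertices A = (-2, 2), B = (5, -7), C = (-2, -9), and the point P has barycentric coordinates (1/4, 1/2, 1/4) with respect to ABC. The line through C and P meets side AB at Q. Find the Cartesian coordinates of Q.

Line CP meets AB where the C-coordinate vanishes; zeroing P's C-weight and renormalizing leaves A, B-weights 1/4 : 1/2 → (1/3, 2/3).
So Q = (1/3)·A + (2/3)·B = (8/3, -4).

(8/3, -4)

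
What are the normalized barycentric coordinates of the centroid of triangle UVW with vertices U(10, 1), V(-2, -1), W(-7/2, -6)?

The centroid is the average of the vertices, so each weight is 1/3.

(1/3, 1/3, 1/3)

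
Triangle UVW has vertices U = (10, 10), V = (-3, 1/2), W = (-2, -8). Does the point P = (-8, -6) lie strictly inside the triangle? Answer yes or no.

no

Barycentric coordinates of P: (-49/120, 11/10, 37/120).
The three coordinates are negative, positive, positive; a point is interior exactly when all three are positive.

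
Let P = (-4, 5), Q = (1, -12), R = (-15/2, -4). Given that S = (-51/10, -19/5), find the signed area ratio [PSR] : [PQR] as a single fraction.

[PQR] = ½·((-4)·(-12−(-4)) + 1·(-4−5) + (-15/2)·(5−(-12))) = ½·(32 − 9 − 255/2) = -209/4.
[PSR] = ½·((-4)·(-19/5−(-4)) + (-51/10)·(-4−5) + (-15/2)·(5−(-19/5))) = ½·(-4/5 + 459/10 − 66) = -209/20, so the ratio is (-209/20)/(-209/4) = 1/5.

1/5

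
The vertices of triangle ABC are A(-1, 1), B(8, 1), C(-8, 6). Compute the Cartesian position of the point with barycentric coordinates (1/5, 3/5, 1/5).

(3, 2)

P = (1/5)·A + (3/5)·B + (1/5)·C.
x-coordinate: (1/5)·(-1) + (3/5)·8 + (1/5)·(-8) = 3.
y-coordinate: (1/5)·1 + (3/5)·1 + (1/5)·6 = 2.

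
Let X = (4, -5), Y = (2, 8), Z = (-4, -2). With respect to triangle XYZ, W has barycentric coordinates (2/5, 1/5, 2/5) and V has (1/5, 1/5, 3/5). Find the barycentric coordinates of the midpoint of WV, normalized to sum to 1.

Since both coordinate triples sum to 1, the midpoint's barycentrics are the componentwise average.
(2/5+1/5)/2 = 3/10; similarly 1/5 and 1/2.

(3/10, 1/5, 1/2)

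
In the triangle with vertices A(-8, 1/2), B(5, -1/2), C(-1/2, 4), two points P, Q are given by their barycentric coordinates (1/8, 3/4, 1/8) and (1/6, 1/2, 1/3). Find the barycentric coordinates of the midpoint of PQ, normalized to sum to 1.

(7/48, 5/8, 11/48)

Since both coordinate triples sum to 1, the midpoint's barycentrics are the componentwise average.
(1/8+1/6)/2 = 7/48; similarly 5/8 and 11/48.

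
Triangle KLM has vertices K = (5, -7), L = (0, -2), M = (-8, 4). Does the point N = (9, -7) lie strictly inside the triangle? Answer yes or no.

no

Barycentric coordinates of N: (-7/5, 22/5, -2).
The three coordinates are negative, positive, negative; a point is interior exactly when all three are positive.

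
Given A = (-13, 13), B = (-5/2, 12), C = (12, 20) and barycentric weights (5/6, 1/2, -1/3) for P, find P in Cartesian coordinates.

(-193/12, 61/6)

P = (5/6)·A + (1/2)·B + (-1/3)·C.
x-coordinate: (5/6)·(-13) + (1/2)·(-5/2) + (-1/3)·12 = -193/12.
y-coordinate: (5/6)·13 + (1/2)·12 + (-1/3)·20 = 61/6.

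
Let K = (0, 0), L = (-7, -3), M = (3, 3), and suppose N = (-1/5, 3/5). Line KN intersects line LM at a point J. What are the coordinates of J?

(-1/3, 1)

Barycentric coordinates of N with respect to KLM: (2/5, 1/5, 2/5).
On side LM the K-coordinate is zero; dropping N's K-weight 2/5 and renormalizing the remaining 1/5 : 2/5 gives weights 1/3, 2/3 on L, M.
J = (1/3)·(-7, -3) + (2/3)·(3, 3) = (-1/3, 1).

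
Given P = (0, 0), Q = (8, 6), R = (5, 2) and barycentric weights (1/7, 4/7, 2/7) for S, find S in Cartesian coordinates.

S = (1/7)·P + (4/7)·Q + (2/7)·R.
x-coordinate: (1/7)·0 + (4/7)·8 + (2/7)·5 = 6.
y-coordinate: (1/7)·0 + (4/7)·6 + (2/7)·2 = 4.

(6, 4)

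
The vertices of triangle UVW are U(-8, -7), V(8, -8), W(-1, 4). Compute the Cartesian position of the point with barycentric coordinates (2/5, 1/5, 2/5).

(-2, -14/5)

P = (2/5)·U + (1/5)·V + (2/5)·W.
x-coordinate: (2/5)·(-8) + (1/5)·8 + (2/5)·(-1) = -2.
y-coordinate: (2/5)·(-7) + (1/5)·(-8) + (2/5)·4 = -14/5.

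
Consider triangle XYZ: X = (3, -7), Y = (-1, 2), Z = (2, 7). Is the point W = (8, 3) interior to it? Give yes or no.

Barycentric coordinates of W: (42/47, -80/47, 85/47).
The three coordinates are positive, negative, positive; a point is interior exactly when all three are positive.

no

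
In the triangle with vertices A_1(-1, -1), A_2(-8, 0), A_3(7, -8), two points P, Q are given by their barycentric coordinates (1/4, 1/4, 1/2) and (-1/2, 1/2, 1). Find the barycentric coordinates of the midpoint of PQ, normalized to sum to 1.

(-1/8, 3/8, 3/4)

Since both coordinate triples sum to 1, the midpoint's barycentrics are the componentwise average.
(1/4+-1/2)/2 = -1/8; similarly 3/8 and 3/4.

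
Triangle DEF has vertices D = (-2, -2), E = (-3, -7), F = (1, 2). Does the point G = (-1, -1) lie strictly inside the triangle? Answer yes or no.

yes

Barycentric coordinates of G: (6/11, 1/11, 4/11).
The three coordinates are positive, positive, positive; a point is interior exactly when all three are positive.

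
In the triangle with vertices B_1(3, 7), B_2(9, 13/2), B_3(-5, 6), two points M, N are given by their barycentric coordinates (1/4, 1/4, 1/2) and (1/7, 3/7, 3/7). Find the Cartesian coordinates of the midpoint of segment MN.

(37/28, 713/112)

Barycentric coordinates of the midpoint are the average: (11/56, 19/56, 13/28).
Converting: (11/56)·B_1 + (19/56)·B_2 + (13/28)·B_3 = (37/28, 713/112).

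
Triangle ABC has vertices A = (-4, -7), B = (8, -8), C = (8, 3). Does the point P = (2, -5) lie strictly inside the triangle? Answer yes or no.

Barycentric coordinates of P: (1/2, 3/11, 5/22).
The three coordinates are positive, positive, positive; a point is interior exactly when all three are positive.

yes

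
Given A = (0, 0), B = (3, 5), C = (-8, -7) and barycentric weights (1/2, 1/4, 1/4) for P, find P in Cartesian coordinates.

P = (1/2)·A + (1/4)·B + (1/4)·C.
x-coordinate: (1/2)·0 + (1/4)·3 + (1/4)·(-8) = -5/4.
y-coordinate: (1/2)·0 + (1/4)·5 + (1/4)·(-7) = -1/2.

(-5/4, -1/2)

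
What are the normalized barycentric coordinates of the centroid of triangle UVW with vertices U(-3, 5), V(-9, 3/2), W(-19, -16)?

The centroid is the average of the vertices, so each weight is 1/3.

(1/3, 1/3, 1/3)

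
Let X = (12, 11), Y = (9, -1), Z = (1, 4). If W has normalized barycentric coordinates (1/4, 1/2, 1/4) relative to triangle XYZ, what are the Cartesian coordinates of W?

(31/4, 13/4)

W = (1/4)·X + (1/2)·Y + (1/4)·Z.
x-coordinate: (1/4)·12 + (1/2)·9 + (1/4)·1 = 31/4.
y-coordinate: (1/4)·11 + (1/2)·(-1) + (1/4)·4 = 13/4.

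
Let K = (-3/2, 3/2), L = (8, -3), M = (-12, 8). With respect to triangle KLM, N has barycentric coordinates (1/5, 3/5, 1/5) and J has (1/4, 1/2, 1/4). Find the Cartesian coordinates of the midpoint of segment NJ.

Barycentric coordinates of the midpoint are the average: (9/40, 11/20, 9/40).
Converting: (9/40)·K + (11/20)·L + (9/40)·M = (109/80, 39/80).

(109/80, 39/80)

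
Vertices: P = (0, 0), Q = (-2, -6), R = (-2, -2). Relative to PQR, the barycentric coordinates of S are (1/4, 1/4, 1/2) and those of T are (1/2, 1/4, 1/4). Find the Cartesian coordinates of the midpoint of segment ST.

(-5/4, -9/4)

Barycentric coordinates of the midpoint are the average: (3/8, 1/4, 3/8).
Converting: (3/8)·P + (1/4)·Q + (3/8)·R = (-5/4, -9/4).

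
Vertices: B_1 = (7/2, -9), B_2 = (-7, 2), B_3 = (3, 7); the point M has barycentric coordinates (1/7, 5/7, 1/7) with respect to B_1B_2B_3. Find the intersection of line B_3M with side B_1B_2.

Line B_3M meets B_1B_2 where the B_3-coordinate vanishes; zeroing M's B_3-weight and renormalizing leaves B_1, B_2-weights 1/7 : 5/7 → (1/6, 5/6).
So N = (1/6)·B_1 + (5/6)·B_2 = (-21/4, 1/6).

(-21/4, 1/6)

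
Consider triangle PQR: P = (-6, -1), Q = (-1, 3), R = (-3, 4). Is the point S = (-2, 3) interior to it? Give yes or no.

yes

Barycentric coordinates of S: (1/13, 8/13, 4/13).
The three coordinates are positive, positive, positive; a point is interior exactly when all three are positive.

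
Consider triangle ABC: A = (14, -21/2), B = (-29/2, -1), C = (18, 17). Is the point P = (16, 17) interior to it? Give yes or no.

Barycentric coordinates of P: (-144/3287, 220/3287, 169/173).
The three coordinates are negative, positive, positive; a point is interior exactly when all three are positive.

no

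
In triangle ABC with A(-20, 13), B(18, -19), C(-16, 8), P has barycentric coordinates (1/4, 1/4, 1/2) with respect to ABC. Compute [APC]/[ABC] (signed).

1/4

The signed ratio [APC]/[ABC] equals the barycentric coordinate of P at vertex B, which is 1/4.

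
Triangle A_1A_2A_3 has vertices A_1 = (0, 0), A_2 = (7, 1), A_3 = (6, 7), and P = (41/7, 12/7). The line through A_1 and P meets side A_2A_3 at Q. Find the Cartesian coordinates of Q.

Barycentric coordinates of P with respect to A_1A_2A_3: (1/7, 5/7, 1/7).
On side A_2A_3 the A_1-coordinate is zero; dropping P's A_1-weight 1/7 and renormalizing the remaining 5/7 : 1/7 gives weights 5/6, 1/6 on A_2, A_3.
Q = (5/6)·(7, 1) + (1/6)·(6, 7) = (41/6, 2).

(41/6, 2)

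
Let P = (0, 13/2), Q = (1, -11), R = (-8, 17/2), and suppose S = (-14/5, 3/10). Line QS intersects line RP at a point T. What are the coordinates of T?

(-16/3, 47/6)

Barycentric coordinates of S with respect to PQR: (1/5, 2/5, 2/5).
On side RP the Q-coordinate is zero; dropping S's Q-weight 2/5 and renormalizing the remaining 2/5 : 1/5 gives weights 2/3, 1/3 on R, P.
T = (2/3)·(-8, 17/2) + (1/3)·(0, 13/2) = (-16/3, 47/6).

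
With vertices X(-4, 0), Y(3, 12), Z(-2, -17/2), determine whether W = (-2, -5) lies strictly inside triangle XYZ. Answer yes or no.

Barycentric coordinates of W: (35/167, 14/167, 118/167).
The three coordinates are positive, positive, positive; a point is interior exactly when all three are positive.

yes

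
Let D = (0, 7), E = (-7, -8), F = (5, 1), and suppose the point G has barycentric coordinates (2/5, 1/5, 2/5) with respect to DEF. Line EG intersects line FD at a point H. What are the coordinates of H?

(5/2, 4)

Line EG meets FD where the E-coordinate vanishes; zeroing G's E-weight and renormalizing leaves F, D-weights 2/5 : 2/5 → (1/2, 1/2).
So H = (1/2)·F + (1/2)·D = (5/2, 4).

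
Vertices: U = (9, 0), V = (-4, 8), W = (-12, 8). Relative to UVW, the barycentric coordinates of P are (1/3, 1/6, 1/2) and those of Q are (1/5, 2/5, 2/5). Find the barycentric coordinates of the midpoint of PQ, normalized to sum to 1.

Since both coordinate triples sum to 1, the midpoint's barycentrics are the componentwise average.
(1/3+1/5)/2 = 4/15; similarly 17/60 and 9/20.

(4/15, 17/60, 9/20)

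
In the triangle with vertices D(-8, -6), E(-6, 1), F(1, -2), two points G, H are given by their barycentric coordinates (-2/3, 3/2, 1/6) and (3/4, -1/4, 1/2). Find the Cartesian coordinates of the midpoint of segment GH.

Barycentric coordinates of the midpoint are the average: (1/24, 5/8, 1/3).
Converting: (1/24)·D + (5/8)·E + (1/3)·F = (-15/4, -7/24).

(-15/4, -7/24)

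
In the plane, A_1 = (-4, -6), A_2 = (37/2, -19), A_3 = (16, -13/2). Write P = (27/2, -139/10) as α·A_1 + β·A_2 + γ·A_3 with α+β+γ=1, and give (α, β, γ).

(1/5, 3/5, 1/5)

Signed area of the reference triangle: [A_1A_2A_3] = ½·((-4)·(-19−(-13/2)) + (37/2)·(-13/2−(-6)) + 16·(-6−(-19))) = ½·(50 − 37/4 + 208) = 995/8.
[PA_2A_3] = ½·((27/2)·(-19−(-13/2)) + (37/2)·(-13/2−(-139/10)) + 16·(-139/10−(-19))) = ½·(-675/4 + 1369/10 + 408/5) = 199/8, so the A_1-coordinate is (199/8)/(995/8) = 1/5.
[A_1PA_3] = ½·((-4)·(-139/10−(-13/2)) + (27/2)·(-13/2−(-6)) + 16·(-6−(-139/10))) = ½·(148/5 − 27/4 + 632/5) = 597/8, so the A_2-coordinate is 3/5.
[A_1A_2P] = ½·((-4)·(-19−(-139/10)) + (37/2)·(-139/10−(-6)) + (27/2)·(-6−(-19))) = ½·(102/5 − 2923/20 + 351/2) = 199/8, so the A_3-coordinate is 1/5.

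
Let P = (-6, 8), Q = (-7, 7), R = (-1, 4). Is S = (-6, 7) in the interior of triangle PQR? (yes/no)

yes

Barycentric coordinates of S: (1/3, 5/9, 1/9).
The three coordinates are positive, positive, positive; a point is interior exactly when all three are positive.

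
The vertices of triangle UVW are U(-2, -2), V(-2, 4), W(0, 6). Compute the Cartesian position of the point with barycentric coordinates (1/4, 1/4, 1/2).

(-1, 7/2)

P = (1/4)·U + (1/4)·V + (1/2)·W.
x-coordinate: (1/4)·(-2) + (1/4)·(-2) + (1/2)·0 = -1.
y-coordinate: (1/4)·(-2) + (1/4)·4 + (1/2)·6 = 7/2.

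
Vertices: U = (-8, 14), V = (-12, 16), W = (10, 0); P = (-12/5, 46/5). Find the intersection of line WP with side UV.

Barycentric coordinates of P with respect to UVW: (1/5, 2/5, 2/5).
On side UV the W-coordinate is zero; dropping P's W-weight 2/5 and renormalizing the remaining 1/5 : 2/5 gives weights 1/3, 2/3 on U, V.
Q = (1/3)·(-8, 14) + (2/3)·(-12, 16) = (-32/3, 46/3).

(-32/3, 46/3)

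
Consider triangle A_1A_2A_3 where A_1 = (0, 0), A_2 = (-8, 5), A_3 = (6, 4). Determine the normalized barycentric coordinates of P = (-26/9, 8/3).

(4/9, 4/9, 1/9)

Signed area of the reference triangle: [A_1A_2A_3] = ½·(0·(5−4) + (-8)·(4−0) + 6·(0−5)) = ½·(0 − 32 − 30) = -31.
[PA_2A_3] = ½·((-26/9)·(5−4) + (-8)·(4−(8/3)) + 6·(8/3−5)) = ½·(-26/9 − 32/3 − 14) = -124/9, so the A_1-coordinate is (-124/9)/(-31) = 4/9.
[A_1PA_3] = ½·(0·(8/3−4) + (-26/9)·(4−0) + 6·(0−(8/3))) = ½·(0 − 104/9 − 16) = -124/9, so the A_2-coordinate is 4/9.
[A_1A_2P] = ½·(0·(5−(8/3)) + (-8)·(8/3−0) + (-26/9)·(0−5)) = ½·(0 − 64/3 + 130/9) = -31/9, so the A_3-coordinate is 1/9.
Check: 4/9 + 4/9 + 1/9 = 1.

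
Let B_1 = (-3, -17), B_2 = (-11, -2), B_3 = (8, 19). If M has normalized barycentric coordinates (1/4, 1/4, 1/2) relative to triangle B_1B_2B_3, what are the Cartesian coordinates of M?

(1/2, 19/4)

M = (1/4)·B_1 + (1/4)·B_2 + (1/2)·B_3.
x-coordinate: (1/4)·(-3) + (1/4)·(-11) + (1/2)·8 = 1/2.
y-coordinate: (1/4)·(-17) + (1/4)·(-2) + (1/2)·19 = 19/4.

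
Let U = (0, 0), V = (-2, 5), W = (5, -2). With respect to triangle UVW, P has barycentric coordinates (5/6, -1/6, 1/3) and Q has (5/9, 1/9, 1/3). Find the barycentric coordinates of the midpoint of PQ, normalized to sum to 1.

(25/36, -1/36, 1/3)

Since both coordinate triples sum to 1, the midpoint's barycentrics are the componentwise average.
(5/6+5/9)/2 = 25/36; similarly -1/36 and 1/3.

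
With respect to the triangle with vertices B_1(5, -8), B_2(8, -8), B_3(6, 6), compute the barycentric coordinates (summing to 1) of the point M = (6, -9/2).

(1/2, 1/4, 1/4)

Signed area of the reference triangle: [B_1B_2B_3] = ½·(5·(-8−6) + 8·(6−(-8)) + 6·(-8−(-8))) = ½·(-70 + 112 + 0) = 21.
[MB_2B_3] = ½·(6·(-8−6) + 8·(6−(-9/2)) + 6·(-9/2−(-8))) = ½·(-84 + 84 + 21) = 21/2, so the B_1-coordinate is (21/2)/21 = 1/2.
[B_1MB_3] = ½·(5·(-9/2−6) + 6·(6−(-8)) + 6·(-8−(-9/2))) = ½·(-105/2 + 84 − 21) = 21/4, so the B_2-coordinate is 1/4.
[B_1B_2M] = ½·(5·(-8−(-9/2)) + 8·(-9/2−(-8)) + 6·(-8−(-8))) = ½·(-35/2 + 28 + 0) = 21/4, so the B_3-coordinate is 1/4.
Check: 1/2 + 1/4 + 1/4 = 1.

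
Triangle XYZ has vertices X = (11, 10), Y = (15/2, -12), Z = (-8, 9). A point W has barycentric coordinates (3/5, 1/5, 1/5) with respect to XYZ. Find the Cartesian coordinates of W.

(13/2, 27/5)

W = (3/5)·X + (1/5)·Y + (1/5)·Z.
x-coordinate: (3/5)·11 + (1/5)·(15/2) + (1/5)·(-8) = 13/2.
y-coordinate: (3/5)·10 + (1/5)·(-12) + (1/5)·9 = 27/5.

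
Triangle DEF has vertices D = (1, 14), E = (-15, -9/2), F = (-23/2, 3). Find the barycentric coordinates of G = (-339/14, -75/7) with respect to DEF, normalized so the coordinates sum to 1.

(-6/7, 4/7, 9/7)

Signed area of the reference triangle: [DEF] = ½·(1·(-9/2−3) + (-15)·(3−14) + (-23/2)·(14−(-9/2))) = ½·(-15/2 + 165 − 851/4) = -221/8.
[GEF] = ½·((-339/14)·(-9/2−3) + (-15)·(3−(-75/7)) + (-23/2)·(-75/7−(-9/2))) = ½·(5085/28 − 1440/7 + 2001/28) = 663/28, so the D-coordinate is (663/28)/(-221/8) = -6/7.
[DGF] = ½·(1·(-75/7−3) + (-339/14)·(3−14) + (-23/2)·(14−(-75/7))) = ½·(-96/7 + 3729/14 − 3979/14) = -221/14, so the E-coordinate is 4/7.
[DEG] = ½·(1·(-9/2−(-75/7)) + (-15)·(-75/7−14) + (-339/14)·(14−(-9/2))) = ½·(87/14 + 2595/7 − 12543/28) = -1989/56, so the F-coordinate is 9/7.
Check: -6/7 + 4/7 + 9/7 = 1.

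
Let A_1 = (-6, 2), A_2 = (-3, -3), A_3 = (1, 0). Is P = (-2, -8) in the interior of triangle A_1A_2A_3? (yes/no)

Barycentric coordinates of P: (-23/29, 62/29, -10/29).
The three coordinates are negative, positive, negative; a point is interior exactly when all three are positive.

no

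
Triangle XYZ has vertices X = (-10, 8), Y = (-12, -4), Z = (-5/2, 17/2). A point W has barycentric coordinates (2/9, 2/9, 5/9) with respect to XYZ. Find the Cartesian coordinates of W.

W = (2/9)·X + (2/9)·Y + (5/9)·Z.
x-coordinate: (2/9)·(-10) + (2/9)·(-12) + (5/9)·(-5/2) = -113/18.
y-coordinate: (2/9)·8 + (2/9)·(-4) + (5/9)·(17/2) = 101/18.

(-113/18, 101/18)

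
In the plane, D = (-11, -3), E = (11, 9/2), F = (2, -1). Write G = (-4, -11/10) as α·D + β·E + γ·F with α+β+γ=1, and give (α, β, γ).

Signed area of the reference triangle: [DEF] = ½·((-11)·(9/2−(-1)) + 11·(-1−(-3)) + 2·(-3−(9/2))) = ½·(-121/2 + 22 − 15) = -107/4.
[GEF] = ½·((-4)·(9/2−(-1)) + 11·(-1−(-11/10)) + 2·(-11/10−(9/2))) = ½·(-22 + 11/10 − 56/5) = -321/20, so the D-coordinate is (-321/20)/(-107/4) = 3/5.
[DGF] = ½·((-11)·(-11/10−(-1)) + (-4)·(-1−(-3)) + 2·(-3−(-11/10))) = ½·(11/10 − 8 − 19/5) = -107/20, so the E-coordinate is 1/5.
[DEG] = ½·((-11)·(9/2−(-11/10)) + 11·(-11/10−(-3)) + (-4)·(-3−(9/2))) = ½·(-308/5 + 209/10 + 30) = -107/20, so the F-coordinate is 1/5.

(3/5, 1/5, 1/5)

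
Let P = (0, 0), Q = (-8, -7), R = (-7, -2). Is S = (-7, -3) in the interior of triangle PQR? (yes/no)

Barycentric coordinates of S: (1/33, 7/33, 25/33).
The three coordinates are positive, positive, positive; a point is interior exactly when all three are positive.

yes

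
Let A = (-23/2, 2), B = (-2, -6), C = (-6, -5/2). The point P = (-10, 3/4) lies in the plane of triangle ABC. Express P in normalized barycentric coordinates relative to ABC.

(4/5, 1/10, 1/10)

Signed area of the reference triangle: [ABC] = ½·((-23/2)·(-6−(-5/2)) + (-2)·(-5/2−2) + (-6)·(2−(-6))) = ½·(161/4 + 9 − 48) = 5/8.
[PBC] = ½·((-10)·(-6−(-5/2)) + (-2)·(-5/2−(3/4)) + (-6)·(3/4−(-6))) = ½·(35 + 13/2 − 81/2) = 1/2, so the A-coordinate is (1/2)/(5/8) = 4/5.
[APC] = ½·((-23/2)·(3/4−(-5/2)) + (-10)·(-5/2−2) + (-6)·(2−(3/4))) = ½·(-299/8 + 45 − 15/2) = 1/16, so the B-coordinate is 1/10.
[ABP] = ½·((-23/2)·(-6−(3/4)) + (-2)·(3/4−2) + (-10)·(2−(-6))) = ½·(621/8 + 5/2 − 80) = 1/16, so the C-coordinate is 1/10.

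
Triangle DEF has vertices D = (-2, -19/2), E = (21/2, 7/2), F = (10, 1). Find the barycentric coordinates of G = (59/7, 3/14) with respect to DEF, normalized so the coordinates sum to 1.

(1/7, 2/7, 4/7)

Signed area of the reference triangle: [DEF] = ½·((-2)·(7/2−1) + (21/2)·(1−(-19/2)) + 10·(-19/2−(7/2))) = ½·(-5 + 441/4 − 130) = -99/8.
[GEF] = ½·((59/7)·(7/2−1) + (21/2)·(1−(3/14)) + 10·(3/14−(7/2))) = ½·(295/14 + 33/4 − 230/7) = -99/56, so the D-coordinate is (-99/56)/(-99/8) = 1/7.
[DGF] = ½·((-2)·(3/14−1) + (59/7)·(1−(-19/2)) + 10·(-19/2−(3/14))) = ½·(11/7 + 177/2 − 680/7) = -99/28, so the E-coordinate is 2/7.
[DEG] = ½·((-2)·(7/2−(3/14)) + (21/2)·(3/14−(-19/2)) + (59/7)·(-19/2−(7/2))) = ½·(-46/7 + 102 − 767/7) = -99/14, so the F-coordinate is 4/7.
Check: 1/7 + 2/7 + 4/7 = 1.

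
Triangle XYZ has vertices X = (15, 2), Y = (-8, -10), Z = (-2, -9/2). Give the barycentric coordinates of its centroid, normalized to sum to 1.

(1/3, 1/3, 1/3)

The centroid is the average of the vertices, so each weight is 1/3.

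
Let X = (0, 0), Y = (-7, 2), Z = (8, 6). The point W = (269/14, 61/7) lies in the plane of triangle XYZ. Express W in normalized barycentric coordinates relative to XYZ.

Signed area of the reference triangle: [XYZ] = ½·(0·(2−6) + (-7)·(6−0) + 8·(0−2)) = ½·(0 − 42 − 16) = -29.
[WYZ] = ½·((269/14)·(2−6) + (-7)·(6−(61/7)) + 8·(61/7−2)) = ½·(-538/7 + 19 + 376/7) = -29/14, so the X-coordinate is (-29/14)/(-29) = 1/14.
[XWZ] = ½·(0·(61/7−6) + (269/14)·(6−0) + 8·(0−(61/7))) = ½·(0 + 807/7 − 488/7) = 319/14, so the Y-coordinate is -11/14.
[XYW] = ½·(0·(2−(61/7)) + (-7)·(61/7−0) + (269/14)·(0−2)) = ½·(0 − 61 − 269/7) = -348/7, so the Z-coordinate is 12/7.

(1/14, -11/14, 12/7)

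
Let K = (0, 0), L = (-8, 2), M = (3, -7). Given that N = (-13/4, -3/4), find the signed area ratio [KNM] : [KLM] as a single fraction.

[KLM] = ½·(0·(2−(-7)) + (-8)·(-7−0) + 3·(0−2)) = ½·(0 + 56 − 6) = 25.
[KNM] = ½·(0·(-3/4−(-7)) + (-13/4)·(-7−0) + 3·(0−(-3/4))) = ½·(0 + 91/4 + 9/4) = 25/2, so the ratio is (25/2)/25 = 1/2.

1/2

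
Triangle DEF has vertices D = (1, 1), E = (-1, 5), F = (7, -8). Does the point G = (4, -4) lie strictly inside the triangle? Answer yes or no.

Barycentric coordinates of G: (7/6, -1/2, 1/3).
The three coordinates are positive, negative, positive; a point is interior exactly when all three are positive.

no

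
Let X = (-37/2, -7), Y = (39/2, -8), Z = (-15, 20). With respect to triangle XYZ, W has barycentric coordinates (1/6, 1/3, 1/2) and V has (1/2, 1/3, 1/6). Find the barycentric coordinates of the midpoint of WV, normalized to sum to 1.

(1/3, 1/3, 1/3)

Since both coordinate triples sum to 1, the midpoint's barycentrics are the componentwise average.
(1/6+1/2)/2 = 1/3; similarly 1/3 and 1/3.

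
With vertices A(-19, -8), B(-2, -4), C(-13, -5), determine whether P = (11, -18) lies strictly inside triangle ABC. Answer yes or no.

Barycentric coordinates of P: (167/27, 50/9, -290/27).
The three coordinates are positive, positive, negative; a point is interior exactly when all three are positive.

no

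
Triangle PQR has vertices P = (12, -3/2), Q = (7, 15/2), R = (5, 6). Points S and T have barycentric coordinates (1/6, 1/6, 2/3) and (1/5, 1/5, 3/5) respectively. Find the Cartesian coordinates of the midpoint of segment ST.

Barycentric coordinates of the midpoint are the average: (11/60, 11/60, 19/30).
Converting: (11/60)·P + (11/60)·Q + (19/30)·R = (133/20, 49/10).

(133/20, 49/10)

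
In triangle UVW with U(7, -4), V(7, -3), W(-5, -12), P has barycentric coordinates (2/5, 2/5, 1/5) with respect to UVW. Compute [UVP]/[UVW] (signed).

The signed ratio [UVP]/[UVW] equals the barycentric coordinate of P at vertex W, which is 1/5.

1/5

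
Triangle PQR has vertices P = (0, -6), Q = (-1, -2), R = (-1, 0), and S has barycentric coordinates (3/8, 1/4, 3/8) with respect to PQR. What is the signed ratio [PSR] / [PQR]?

1/4

The signed ratio [PSR]/[PQR] equals the barycentric coordinate of S at vertex Q, which is 1/4.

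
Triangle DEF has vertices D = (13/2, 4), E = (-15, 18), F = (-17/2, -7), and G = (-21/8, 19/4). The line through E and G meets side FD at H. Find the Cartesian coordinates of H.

Barycentric coordinates of G with respect to DEF: (1/2, 1/4, 1/4).
On side FD the E-coordinate is zero; dropping G's E-weight 1/4 and renormalizing the remaining 1/4 : 1/2 gives weights 1/3, 2/3 on F, D.
H = (1/3)·(-17/2, -7) + (2/3)·(13/2, 4) = (3/2, 1/3).

(3/2, 1/3)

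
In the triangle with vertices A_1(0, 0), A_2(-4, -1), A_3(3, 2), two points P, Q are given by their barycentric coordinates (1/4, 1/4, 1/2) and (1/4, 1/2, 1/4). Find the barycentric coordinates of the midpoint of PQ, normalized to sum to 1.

(1/4, 3/8, 3/8)

Since both coordinate triples sum to 1, the midpoint's barycentrics are the componentwise average.
(1/4+1/4)/2 = 1/4; similarly 3/8 and 3/8.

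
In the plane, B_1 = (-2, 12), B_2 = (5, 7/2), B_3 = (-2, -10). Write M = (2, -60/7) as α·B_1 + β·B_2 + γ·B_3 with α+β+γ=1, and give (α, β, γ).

Signed area of the reference triangle: [B_1B_2B_3] = ½·((-2)·(7/2−(-10)) + 5·(-10−12) + (-2)·(12−(7/2))) = ½·(-27 − 110 − 17) = -77.
[MB_2B_3] = ½·(2·(7/2−(-10)) + 5·(-10−(-60/7)) + (-2)·(-60/7−(7/2))) = ½·(27 − 50/7 + 169/7) = 22, so the B_1-coordinate is 22/(-77) = -2/7.
[B_1MB_3] = ½·((-2)·(-60/7−(-10)) + 2·(-10−12) + (-2)·(12−(-60/7))) = ½·(-20/7 − 44 − 288/7) = -44, so the B_2-coordinate is 4/7.
[B_1B_2M] = ½·((-2)·(7/2−(-60/7)) + 5·(-60/7−12) + 2·(12−(7/2))) = ½·(-169/7 − 720/7 + 17) = -55, so the B_3-coordinate is 5/7.

(-2/7, 4/7, 5/7)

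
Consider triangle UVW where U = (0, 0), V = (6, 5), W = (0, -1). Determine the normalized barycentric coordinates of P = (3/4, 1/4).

Signed area of the reference triangle: [UVW] = ½·(0·(5−(-1)) + 6·(-1−0) + 0·(0−5)) = ½·(0 − 6 + 0) = -3.
[PVW] = ½·((3/4)·(5−(-1)) + 6·(-1−(1/4)) + 0·(1/4−5)) = ½·(9/2 − 15/2 + 0) = -3/2, so the U-coordinate is (-3/2)/(-3) = 1/2.
[UPW] = ½·(0·(1/4−(-1)) + (3/4)·(-1−0) + 0·(0−(1/4))) = ½·(0 − 3/4 + 0) = -3/8, so the V-coordinate is 1/8.
[UVP] = ½·(0·(5−(1/4)) + 6·(1/4−0) + (3/4)·(0−5)) = ½·(0 + 3/2 − 15/4) = -9/8, so the W-coordinate is 3/8.

(1/2, 1/8, 3/8)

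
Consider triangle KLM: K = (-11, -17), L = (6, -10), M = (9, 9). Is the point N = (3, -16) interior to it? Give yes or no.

Barycentric coordinates of N: (39/302, 172/151, -81/302).
The three coordinates are positive, positive, negative; a point is interior exactly when all three are positive.

no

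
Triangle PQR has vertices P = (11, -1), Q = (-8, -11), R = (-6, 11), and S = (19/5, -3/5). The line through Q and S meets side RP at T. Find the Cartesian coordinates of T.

(27/4, 2)

Barycentric coordinates of S with respect to PQR: (3/5, 1/5, 1/5).
On side RP the Q-coordinate is zero; dropping S's Q-weight 1/5 and renormalizing the remaining 1/5 : 3/5 gives weights 1/4, 3/4 on R, P.
T = (1/4)·(-6, 11) + (3/4)·(11, -1) = (27/4, 2).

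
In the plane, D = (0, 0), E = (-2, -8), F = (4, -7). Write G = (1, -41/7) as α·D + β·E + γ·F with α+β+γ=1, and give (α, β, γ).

(3/14, 5/14, 3/7)

Signed area of the reference triangle: [DEF] = ½·(0·(-8−(-7)) + (-2)·(-7−0) + 4·(0−(-8))) = ½·(0 + 14 + 32) = 23.
[GEF] = ½·(1·(-8−(-7)) + (-2)·(-7−(-41/7)) + 4·(-41/7−(-8))) = ½·(-1 + 16/7 + 60/7) = 69/14, so the D-coordinate is (69/14)/23 = 3/14.
[DGF] = ½·(0·(-41/7−(-7)) + 1·(-7−0) + 4·(0−(-41/7))) = ½·(0 − 7 + 164/7) = 115/14, so the E-coordinate is 5/14.
[DEG] = ½·(0·(-8−(-41/7)) + (-2)·(-41/7−0) + 1·(0−(-8))) = ½·(0 + 82/7 + 8) = 69/7, so the F-coordinate is 3/7.
Check: 3/14 + 5/14 + 3/7 = 1.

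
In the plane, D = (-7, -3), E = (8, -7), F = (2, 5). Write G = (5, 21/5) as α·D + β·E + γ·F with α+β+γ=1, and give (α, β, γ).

Signed area of the reference triangle: [DEF] = ½·((-7)·(-7−5) + 8·(5−(-3)) + 2·(-3−(-7))) = ½·(84 + 64 + 8) = 78.
[GEF] = ½·(5·(-7−5) + 8·(5−(21/5)) + 2·(21/5−(-7))) = ½·(-60 + 32/5 + 112/5) = -78/5, so the D-coordinate is (-78/5)/78 = -1/5.
[DGF] = ½·((-7)·(21/5−5) + 5·(5−(-3)) + 2·(-3−(21/5))) = ½·(28/5 + 40 − 72/5) = 78/5, so the E-coordinate is 1/5.
[DEG] = ½·((-7)·(-7−(21/5)) + 8·(21/5−(-3)) + 5·(-3−(-7))) = ½·(392/5 + 288/5 + 20) = 78, so the F-coordinate is 1.

(-1/5, 1/5, 1)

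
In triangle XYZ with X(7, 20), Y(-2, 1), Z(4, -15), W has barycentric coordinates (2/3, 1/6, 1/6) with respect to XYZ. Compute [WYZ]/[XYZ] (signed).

The signed ratio [WYZ]/[XYZ] equals the barycentric coordinate of W at vertex X, which is 2/3.

2/3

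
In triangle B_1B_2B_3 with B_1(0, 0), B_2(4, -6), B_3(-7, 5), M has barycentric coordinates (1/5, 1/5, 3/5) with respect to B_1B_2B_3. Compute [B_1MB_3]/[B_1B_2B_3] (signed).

The signed ratio [B_1MB_3]/[B_1B_2B_3] equals the barycentric coordinate of M at vertex B_2, which is 1/5.

1/5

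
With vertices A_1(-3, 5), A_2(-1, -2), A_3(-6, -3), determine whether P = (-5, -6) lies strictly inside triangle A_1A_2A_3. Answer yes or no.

Barycentric coordinates of P: (-16/37, 17/37, 36/37).
The three coordinates are negative, positive, positive; a point is interior exactly when all three are positive.

no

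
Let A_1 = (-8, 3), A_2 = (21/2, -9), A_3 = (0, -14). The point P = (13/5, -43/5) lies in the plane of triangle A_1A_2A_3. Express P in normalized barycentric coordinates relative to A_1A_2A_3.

(1/5, 2/5, 2/5)

Signed area of the reference triangle: [A_1A_2A_3] = ½·((-8)·(-9−(-14)) + (21/2)·(-14−3) + 0·(3−(-9))) = ½·(-40 − 357/2 + 0) = -437/4.
[PA_2A_3] = ½·((13/5)·(-9−(-14)) + (21/2)·(-14−(-43/5)) + 0·(-43/5−(-9))) = ½·(13 − 567/10 + 0) = -437/20, so the A_1-coordinate is (-437/20)/(-437/4) = 1/5.
[A_1PA_3] = ½·((-8)·(-43/5−(-14)) + (13/5)·(-14−3) + 0·(3−(-43/5))) = ½·(-216/5 − 221/5 + 0) = -437/10, so the A_2-coordinate is 2/5.
[A_1A_2P] = ½·((-8)·(-9−(-43/5)) + (21/2)·(-43/5−3) + (13/5)·(3−(-9))) = ½·(16/5 − 609/5 + 156/5) = -437/10, so the A_3-coordinate is 2/5.
Check: 1/5 + 2/5 + 2/5 = 1.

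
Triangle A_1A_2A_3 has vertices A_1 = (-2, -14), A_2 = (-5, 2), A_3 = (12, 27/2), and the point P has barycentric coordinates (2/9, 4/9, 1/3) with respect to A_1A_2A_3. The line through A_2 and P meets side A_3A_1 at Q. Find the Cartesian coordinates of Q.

(32/5, 5/2)

Line A_2P meets A_3A_1 where the A_2-coordinate vanishes; zeroing P's A_2-weight and renormalizing leaves A_3, A_1-weights 1/3 : 2/9 → (3/5, 2/5).
So Q = (3/5)·A_3 + (2/5)·A_1 = (32/5, 5/2).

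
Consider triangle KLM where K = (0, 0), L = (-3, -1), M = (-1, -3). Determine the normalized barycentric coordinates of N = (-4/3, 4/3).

Signed area of the reference triangle: [KLM] = ½·(0·(-1−(-3)) + (-3)·(-3−0) + (-1)·(0−(-1))) = ½·(0 + 9 − 1) = 4.
[NLM] = ½·((-4/3)·(-1−(-3)) + (-3)·(-3−(4/3)) + (-1)·(4/3−(-1))) = ½·(-8/3 + 13 − 7/3) = 4, so the K-coordinate is 4/4 = 1.
[KNM] = ½·(0·(4/3−(-3)) + (-4/3)·(-3−0) + (-1)·(0−(4/3))) = ½·(0 + 4 + 4/3) = 8/3, so the L-coordinate is 2/3.
[KLN] = ½·(0·(-1−(4/3)) + (-3)·(4/3−0) + (-4/3)·(0−(-1))) = ½·(0 − 4 − 4/3) = -8/3, so the M-coordinate is -2/3.

(1, 2/3, -2/3)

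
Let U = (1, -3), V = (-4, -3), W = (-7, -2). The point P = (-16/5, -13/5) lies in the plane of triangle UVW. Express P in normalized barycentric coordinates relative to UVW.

Signed area of the reference triangle: [UVW] = ½·(1·(-3−(-2)) + (-4)·(-2−(-3)) + (-7)·(-3−(-3))) = ½·(-1 − 4 + 0) = -5/2.
[PVW] = ½·((-16/5)·(-3−(-2)) + (-4)·(-2−(-13/5)) + (-7)·(-13/5−(-3))) = ½·(16/5 − 12/5 − 14/5) = -1, so the U-coordinate is (-1)/(-5/2) = 2/5.
[UPW] = ½·(1·(-13/5−(-2)) + (-16/5)·(-2−(-3)) + (-7)·(-3−(-13/5))) = ½·(-3/5 − 16/5 + 14/5) = -1/2, so the V-coordinate is 1/5.
[UVP] = ½·(1·(-3−(-13/5)) + (-4)·(-13/5−(-3)) + (-16/5)·(-3−(-3))) = ½·(-2/5 − 8/5 + 0) = -1, so the W-coordinate is 2/5.
Check: 2/5 + 1/5 + 2/5 = 1.

(2/5, 1/5, 2/5)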